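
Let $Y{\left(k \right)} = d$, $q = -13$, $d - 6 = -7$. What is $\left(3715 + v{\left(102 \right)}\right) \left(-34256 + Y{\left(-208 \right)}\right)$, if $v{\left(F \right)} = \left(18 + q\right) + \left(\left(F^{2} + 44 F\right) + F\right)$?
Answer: $-641085498$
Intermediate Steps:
$d = -1$ ($d = 6 - 7 = -1$)
$Y{\left(k \right)} = -1$
$v{\left(F \right)} = 5 + F^{2} + 45 F$ ($v{\left(F \right)} = \left(18 - 13\right) + \left(\left(F^{2} + 44 F\right) + F\right) = 5 + \left(F^{2} + 45 F\right) = 5 + F^{2} + 45 F$)
$\left(3715 + v{\left(102 \right)}\right) \left(-34256 + Y{\left(-208 \right)}\right) = \left(3715 + \left(5 + 102^{2} + 45 \cdot 102\right)\right) \left(-34256 - 1\right) = \left(3715 + \left(5 + 10404 + 4590\right)\right) \left(-34257\right) = \left(3715 + 14999\right) \left(-34257\right) = 18714 \left(-34257\right) = -641085498$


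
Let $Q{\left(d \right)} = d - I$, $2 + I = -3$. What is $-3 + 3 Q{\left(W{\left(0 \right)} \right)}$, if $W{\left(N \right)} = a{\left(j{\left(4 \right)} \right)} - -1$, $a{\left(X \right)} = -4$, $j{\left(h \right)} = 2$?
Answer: $3$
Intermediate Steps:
$I = -5$ ($I = -2 - 3 = -5$)
$W{\left(N \right)} = -3$ ($W{\left(N \right)} = -4 - -1 = -4 + 1 = -3$)
$Q{\left(d \right)} = 5 + d$ ($Q{\left(d \right)} = d - -5 = d + 5 = 5 + d$)
$-3 + 3 Q{\left(W{\left(0 \right)} \right)} = -3 + 3 \left(5 - 3\right) = -3 + 3 \cdot 2 = -3 + 6 = 3$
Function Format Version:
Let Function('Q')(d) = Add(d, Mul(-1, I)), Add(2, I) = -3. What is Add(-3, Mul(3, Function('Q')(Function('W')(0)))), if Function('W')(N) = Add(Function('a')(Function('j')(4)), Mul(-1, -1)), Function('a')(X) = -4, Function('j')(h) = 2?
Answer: 3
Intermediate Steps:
I = -5 (I = Add(-2, -3) = -5)
Function('W')(N) = -3 (Function('W')(N) = Add(-4, Mul(-1, -1)) = Add(-4, 1) = -3)
Function('Q')(d) = Add(5, d) (Function('Q')(d) = Add(d, Mul(-1, -5)) = Add(d, 5) = Add(5, d))
Add(-3, Mul(3, Function('Q')(Function('W')(0)))) = Add(-3, Mul(3, Add(5, -3))) = Add(-3, Mul(3, 2)) = Add(-3, 6) = 3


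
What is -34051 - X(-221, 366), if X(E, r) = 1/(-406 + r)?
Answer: -1362039/40 ≈ -34051.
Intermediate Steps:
-34051 - X(-221, 366) = -34051 - 1/(-406 + 366) = -34051 - 1/(-40) = -34051 - 1*(-1/40) = -34051 + 1/40 = -1362039/40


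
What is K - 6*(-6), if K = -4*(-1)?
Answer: 40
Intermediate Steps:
K = 4
K - 6*(-6) = 4 - 6*(-6) = 4 + 36 = 40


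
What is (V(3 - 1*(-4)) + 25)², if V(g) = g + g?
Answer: 1521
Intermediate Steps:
V(g) = 2*g
(V(3 - 1*(-4)) + 25)² = (2*(3 - 1*(-4)) + 25)² = (2*(3 + 4) + 25)² = (2*7 + 25)² = (14 + 25)² = 39² = 1521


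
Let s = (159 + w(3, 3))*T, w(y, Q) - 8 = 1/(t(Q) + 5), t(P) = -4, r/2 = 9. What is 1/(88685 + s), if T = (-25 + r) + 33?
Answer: 1/93053 ≈ 1.0747e-5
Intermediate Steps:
r = 18 (r = 2*9 = 18)
T = 26 (T = (-25 + 18) + 33 = -7 + 33 = 26)
w(y, Q) = 9 (w(y, Q) = 8 + 1/(-4 + 5) = 8 + 1/1 = 8 + 1 = 9)
s = 4368 (s = (159 + 9)*26 = 168*26 = 4368)
1/(88685 + s) = 1/(88685 + 4368) = 1/93053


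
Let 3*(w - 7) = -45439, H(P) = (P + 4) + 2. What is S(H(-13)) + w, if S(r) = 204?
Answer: -44806/3 ≈ -14935.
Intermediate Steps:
H(P) = 6 + P (H(P) = (4 + P) + 2 = 6 + P)
w = -45418/3 (w = 7 + (⅓)*(-45439) = 7 - 45439/3 = -45418/3 ≈ -15139.)
S(H(-13)) + w = 204 - 45418/3 = -44806/3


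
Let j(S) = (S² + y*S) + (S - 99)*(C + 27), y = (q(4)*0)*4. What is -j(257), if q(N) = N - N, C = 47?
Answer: -77741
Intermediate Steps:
q(N) = 0
y = 0 (y = (0*0)*4 = 0*4 = 0)
j(S) = -7326 + S² + 74*S (j(S) = (S² + 0*S) + (S - 99)*(47 + 27) = (S² + 0) + (-99 + S)*74 = S² + (-7326 + 74*S) = -7326 + S² + 74*S)
-j(257) = -(-7326 + 257² + 74*257) = -(-7326 + 66049 + 19018) = -1*77741 = -77741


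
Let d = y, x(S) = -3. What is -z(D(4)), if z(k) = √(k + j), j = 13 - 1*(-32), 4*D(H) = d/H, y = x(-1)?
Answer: -√717/4 ≈ -6.6942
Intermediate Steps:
y = -3
d = -3
D(H) = -3/(4*H) (D(H) = (-3/H)/4 = -3/(4*H))
j = 45 (j = 13 + 32 = 45)
z(k) = √(45 + k) (z(k) = √(k + 45) = √(45 + k))
-z(D(4)) = -√(45 - ¾/4) = -√(45 - ¾*¼) = -√(45 - 3/16) = -√(717/16) = -√717/4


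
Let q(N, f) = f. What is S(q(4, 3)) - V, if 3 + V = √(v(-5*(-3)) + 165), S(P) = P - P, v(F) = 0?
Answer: 3 - √165 ≈ -9.8452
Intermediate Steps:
S(P) = 0
V = -3 + √165 (V = -3 + √(0 + 165) = -3 + √165 ≈ 9.8452)
S(q(4, 3)) - V = 0 - (-3 + √165) = 0 + (3 - √165) = 3 - √165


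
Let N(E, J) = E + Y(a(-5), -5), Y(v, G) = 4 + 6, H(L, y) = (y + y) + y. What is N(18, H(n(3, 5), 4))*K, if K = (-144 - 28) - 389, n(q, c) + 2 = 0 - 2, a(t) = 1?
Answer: -15708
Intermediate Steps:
n(q, c) = -4 (n(q, c) = -2 + (0 - 2) = -2 - 2 = -4)
H(L, y) = 3*y (H(L, y) = 2*y + y = 3*y)
K = -561 (K = -172 - 389 = -561)
Y(v, G) = 10
N(E, J) = 10 + E (N(E, J) = E + 10 = 10 + E)
N(18, H(n(3, 5), 4))*K = (10 + 18)*(-561) = 28*(-561) = -15708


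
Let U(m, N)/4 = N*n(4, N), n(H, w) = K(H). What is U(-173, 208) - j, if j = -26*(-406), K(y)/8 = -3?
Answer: -30524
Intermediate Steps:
K(y) = -24 (K(y) = 8*(-3) = -24)
n(H, w) = -24
U(m, N) = -96*N (U(m, N) = 4*(N*(-24)) = 4*(-24*N) = -96*N)
j = 10556
U(-173, 208) - j = -96*208 - 1*10556 = -19968 - 10556 = -30524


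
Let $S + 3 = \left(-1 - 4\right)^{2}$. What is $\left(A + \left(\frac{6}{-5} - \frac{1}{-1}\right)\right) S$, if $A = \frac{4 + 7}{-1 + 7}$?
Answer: $\frac{539}{15} \approx 35.933$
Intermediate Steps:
$S = 22$ ($S = -3 + \left(-1 - 4\right)^{2} = -3 + \left(-5\right)^{2} = -3 + 25 = 22$)
$A = \frac{11}{6} \approx 1.8333$
$\left(A + \left(\frac{6}{-5} - \frac{1}{-1}\right)\right) S = \left(\frac{11}{6} + \left(\frac{6}{-5} - \frac{1}{-1}\right)\right) 22 = \left(\frac{11}{6} + \left(6 \left(- \frac{1}{5}\right) - -1\right)\right) 22 = \left(\frac{11}{6} + \left(- \frac{6}{5} + 1\right)\right) 22 = \left(\frac{11}{6} - \frac{1}{5}\right) 22 = \frac{49}{30} \cdot 22 = \frac{539}{15}$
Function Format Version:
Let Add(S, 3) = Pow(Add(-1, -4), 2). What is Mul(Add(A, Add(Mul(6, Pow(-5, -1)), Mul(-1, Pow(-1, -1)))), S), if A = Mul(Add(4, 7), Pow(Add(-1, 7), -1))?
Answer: Rational(539, 15) ≈ 35.933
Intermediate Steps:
S = 22 (S = Add(-3, Pow(Add(-1, -4), 2)) = Add(-3, Pow(-5, 2)) = Add(-3, 25) = 22)
A = Rational(11, 6) (A = Mul(11, Pow(6, -1)) = Mul(11, Rational(1, 6)) = Rational(11, 6) ≈ 1.8333)
Mul(Add(A, Add(Mul(6, Pow(-5, -1)), Mul(-1, Pow(-1, -1)))), S) = Mul(Add(Rational(11, 6), Add(Mul(6, Pow(-5, -1)), Mul(-1, Pow(-1, -1)))), 22) = Mul(Add(Rational(11, 6), Add(Mul(6, Rational(-1, 5)), Mul(-1, -1))), 22) = Mul(Add(Rational(11, 6), Add(Rational(-6, 5), 1)), 22) = Mul(Add(Rational(11, 6), Rational(-1, 5)), 22) = Mul(Rational(49, 30), 22) = Rational(539, 15)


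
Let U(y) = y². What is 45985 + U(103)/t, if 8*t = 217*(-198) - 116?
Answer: 990520449/21541 ≈ 45983.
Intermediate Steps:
t = -21541/4 (t = (217*(-198) - 116)/8 = (-42966 - 116)/8 = (⅛)*(-43082) = -21541/4 ≈ -5385.3)
45985 + U(103)/t = 45985 + 103²/(-21541/4) = 45985 + 10609*(-4/21541) = 45985 - 42436/21541 = 990520449/21541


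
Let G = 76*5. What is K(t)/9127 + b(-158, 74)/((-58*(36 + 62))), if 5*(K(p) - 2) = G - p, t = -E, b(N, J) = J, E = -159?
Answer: -1031993/129694670 ≈ -0.0079571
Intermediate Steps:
t = 159 (t = -1*(-159) = 159)
G = 380
K(p) = 78 - p/5 (K(p) = 2 + (380 - p)/5 = 2 + (76 - p/5) = 78 - p/5)
K(t)/9127 + b(-158, 74)/((-58*(36 + 62))) = (78 - ⅕*159)/9127 + 74/((-58*(36 + 62))) = (78 - 159/5)*(1/9127) + 74/((-58*98)) = (231/5)*(1/9127) + 74/(-5684) = 231/45635 + 74*(-1/5684) = 231/45635 - 37/2842 = -1031993/129694670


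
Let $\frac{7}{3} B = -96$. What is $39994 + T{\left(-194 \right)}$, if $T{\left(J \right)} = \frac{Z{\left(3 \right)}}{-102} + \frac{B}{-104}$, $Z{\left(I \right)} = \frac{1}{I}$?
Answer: $\frac{1113683849}{27846} \approx 39994.0$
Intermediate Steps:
$B = - \frac{288}{7}$ ($B = \frac{3}{7} \left(-96\right) = - \frac{288}{7} \approx -41.143$)
$T{\left(J \right)} = \frac{10925}{27846}$ ($T{\left(J \right)} = \frac{1}{3 \left(-102\right)} - \frac{288}{7 \left(-104\right)} = \frac{1}{3} \left(- \frac{1}{102}\right) - - \frac{36}{91} = - \frac{1}{306} + \frac{36}{91} = \frac{10925}{27846}$)
$39994 + T{\left(-194 \right)} = 39994 + \frac{10925}{27846} = \frac{1113683849}{27846}$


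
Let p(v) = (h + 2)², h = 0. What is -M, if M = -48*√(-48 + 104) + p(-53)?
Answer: -4 + 96*√14 ≈ 355.20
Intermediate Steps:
p(v) = 4 (p(v) = (0 + 2)² = 2² = 4)
M = 4 - 96*√14 (M = -48*√(-48 + 104) + 4 = -96*√14 + 4 = 4 - 96*√14 ≈ -355.20)
-M = -(4 - 96*√14) = -4 + 96*√14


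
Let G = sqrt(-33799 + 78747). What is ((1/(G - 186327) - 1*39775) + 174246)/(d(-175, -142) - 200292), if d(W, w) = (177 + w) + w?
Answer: -4668524640784724/6957393560886419 + 2*sqrt(11237)/6957393560886419 ≈ -0.67102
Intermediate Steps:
d(W, w) = 177 + 2*w
G = 2*sqrt(11237) (G = sqrt(44948) = 2*sqrt(11237) ≈ 212.01)
((1/(G - 186327) - 1*39775) + 174246)/(d(-175, -142) - 200292) = ((1/(2*sqrt(11237) - 186327) - 1*39775) + 174246)/((177 + 2*(-142)) - 200292) = ((1/(-186327 + 2*sqrt(11237)) - 39775) + 174246)/((177 - 284) - 200292) = ((-39775 + 1/(-186327 + 2*sqrt(11237))) + 174246)/(-107 - 200292) = (134471 + 1/(-186327 + 2*sqrt(11237)))/(-200399) = (134471 + 1/(-186327 + 2*sqrt(11237)))*(-1/200399) = -134471/200399 - 1/(200399*(-186327 + 2*sqrt(11237)))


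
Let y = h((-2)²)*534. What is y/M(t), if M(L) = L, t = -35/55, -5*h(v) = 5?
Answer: 5874/7 ≈ 839.14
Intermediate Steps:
h(v) = -1 (h(v) = -⅕*5 = -1)
y = -534 (y = -1*534 = -534)
t = -7/11 (t = -35*1/55 = -7/11 ≈ -0.63636)
y/M(t) = -534/(-7/11) = -534*(-11/7) = 5874/7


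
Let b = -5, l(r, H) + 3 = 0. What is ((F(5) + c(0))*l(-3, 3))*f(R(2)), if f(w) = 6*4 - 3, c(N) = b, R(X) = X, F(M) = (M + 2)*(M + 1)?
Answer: -2331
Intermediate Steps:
l(r, H) = -3 (l(r, H) = -3 + 0 = -3)
F(M) = (1 + M)*(2 + M) (F(M) = (2 + M)*(1 + M) = (1 + M)*(2 + M))
c(N) = -5
f(w) = 21 (f(w) = 24 - 3 = 21)
((F(5) + c(0))*l(-3, 3))*f(R(2)) = (((2 + 5**2 + 3*5) - 5)*(-3))*21 = (((2 + 25 + 15) - 5)*(-3))*21 = ((42 - 5)*(-3))*21 = (37*(-3))*21 = -111*21 = -2331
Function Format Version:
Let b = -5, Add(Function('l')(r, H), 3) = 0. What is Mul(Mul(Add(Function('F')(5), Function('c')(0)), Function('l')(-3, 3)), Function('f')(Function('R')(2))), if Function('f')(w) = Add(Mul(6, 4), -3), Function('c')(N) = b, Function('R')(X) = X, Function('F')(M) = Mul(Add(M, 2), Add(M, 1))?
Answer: -2331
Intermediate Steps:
Function('l')(r, H) = -3 (Function('l')(r, H) = Add(-3, 0) = -3)
Function('F')(M) = Mul(Add(1, M), Add(2, M)) (Function('F')(M) = Mul(Add(2, M), Add(1, M)) = Mul(Add(1, M), Add(2, M)))
Function('c')(N) = -5
Function('f')(w) = 21 (Function('f')(w) = Add(24, -3) = 21)
Mul(Mul(Add(Function('F')(5), Function('c')(0)), Function('l')(-3, 3)), Function('f')(Function('R')(2))) = Mul(Mul(Add(Add(2, Pow(5, 2), Mul(3, 5)), -5), -3), 21) = Mul(Mul(Add(Add(2, 25, 15), -5), -3), 21) = Mul(Mul(Add(42, -5), -3), 21) = Mul(Mul(37, -3), 21) = Mul(-111, 21) = -2331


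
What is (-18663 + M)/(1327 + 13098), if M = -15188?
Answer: -33851/14425 ≈ -2.3467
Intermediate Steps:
(-18663 + M)/(1327 + 13098) = (-18663 - 15188)/(1327 + 13098) = -33851/14425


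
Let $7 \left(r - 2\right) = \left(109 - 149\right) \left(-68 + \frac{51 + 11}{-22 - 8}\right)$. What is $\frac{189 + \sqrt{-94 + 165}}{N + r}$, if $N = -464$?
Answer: $- \frac{3969}{1294} - \frac{21 \sqrt{71}}{1294} \approx -3.204$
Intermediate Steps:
$r = \frac{8450}{21}$ ($r = 2 + \frac{\left(109 - 149\right) \left(-68 + \frac{51 + 11}{-22 - 8}\right)}{7} = 2 + \frac{\left(-40\right) \left(-68 + \frac{62}{-30}\right)}{7} = 2 + \frac{\left(-40\right) \left(-68 + 62 \left(- \frac{1}{30}\right)\right)}{7} = 2 + \frac{\left(-40\right) \left(-68 - \frac{31}{15}\right)}{7} = 2 + \frac{\left(-40\right) \left(- \frac{1051}{15}\right)}{7} = 2 + \frac{1}{7} \cdot \frac{8408}{3} = 2 + \frac{8408}{21} = \frac{8450}{21} \approx 402.38$)
$\frac{189 + \sqrt{-94 + 165}}{N + r} = \frac{189 + \sqrt{-94 + 165}}{-464 + \frac{8450}{21}} = \frac{189 + \sqrt{71}}{- \frac{1294}{21}} = \left(189 + \sqrt{71}\right) \left(- \frac{21}{1294}\right) = - \frac{3969}{1294} - \frac{21 \sqrt{71}}{1294}$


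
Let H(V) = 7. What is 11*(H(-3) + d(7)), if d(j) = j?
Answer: 154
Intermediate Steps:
11*(H(-3) + d(7)) = 11*(7 + 7) = 11*14 = 154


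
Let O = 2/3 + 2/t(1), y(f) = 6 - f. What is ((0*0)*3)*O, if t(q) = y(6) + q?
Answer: 0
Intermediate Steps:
t(q) = q (t(q) = (6 - 1*6) + q = (6 - 6) + q = 0 + q = q)
O = 8/3 (O = 2/3 + 2/1 = 2*(⅓) + 2*1 = ⅔ + 2 = 8/3 ≈ 2.6667)
((0*0)*3)*O = ((0*0)*3)*(8/3) = (0*3)*(8/3) = 0*(8/3) = 0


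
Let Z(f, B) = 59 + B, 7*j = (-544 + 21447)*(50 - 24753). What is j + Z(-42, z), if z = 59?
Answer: -73766569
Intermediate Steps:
j = -73766687 (j = ((-544 + 21447)*(50 - 24753))/7 = (20903*(-24703))/7 = (⅐)*(-516366809) = -73766687)
j + Z(-42, z) = -73766687 + (59 + 59) = -73766687 + 118 = -73766569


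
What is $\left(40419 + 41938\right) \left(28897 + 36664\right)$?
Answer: $5399407277$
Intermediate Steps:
$\left(40419 + 41938\right) \left(28897 + 36664\right) = 82357 \cdot 65561 = 5399407277$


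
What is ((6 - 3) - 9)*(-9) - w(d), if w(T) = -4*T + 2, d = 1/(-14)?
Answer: 362/7 ≈ 51.714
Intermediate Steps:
d = -1/14 ≈ -0.071429
w(T) = 2 - 4*T
((6 - 3) - 9)*(-9) - w(d) = ((6 - 3) - 9)*(-9) - (2 - 4*(-1/14)) = (3 - 9)*(-9) - (2 + 2/7) = -6*(-9) - 1*16/7 = 54 - 16/7 = 362/7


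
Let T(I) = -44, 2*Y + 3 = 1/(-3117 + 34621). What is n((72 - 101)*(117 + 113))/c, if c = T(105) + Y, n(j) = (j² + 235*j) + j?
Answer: -2703974458240/2866863 ≈ -9.4318e+5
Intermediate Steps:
Y = -94511/63008 (Y = -3/2 + 1/(2*(-3117 + 34621)) = -3/2 + (½)/31504 = -3/2 + (½)*(1/31504) = -3/2 + 1/63008 = -94511/63008 ≈ -1.5000)
n(j) = j² + 236*j
c = -2866863/63008 (c = -44 - 94511/63008 = -2866863/63008 ≈ -45.500)
n((72 - 101)*(117 + 113))/c = (((72 - 101)*(117 + 113))*(236 + (72 - 101)*(117 + 113)))/(-2866863/63008) = ((-29*230)*(236 - 29*230))*(-63008/2866863) = -6670*(236 - 6670)*(-63008/2866863) = -6670*(-6434)*(-63008/2866863) = 42914780*(-63008/2866863) = -2703974458240/2866863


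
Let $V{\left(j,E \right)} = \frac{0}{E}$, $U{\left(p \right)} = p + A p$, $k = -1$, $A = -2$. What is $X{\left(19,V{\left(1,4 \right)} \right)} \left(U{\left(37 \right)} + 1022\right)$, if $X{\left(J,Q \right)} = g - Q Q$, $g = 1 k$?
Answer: $-985$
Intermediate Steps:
$U{\left(p \right)} = - p$ ($U{\left(p \right)} = p - 2 p = - p$)
$V{\left(j,E \right)} = 0$
$g = -1$ ($g = 1 \left(-1\right) = -1$)
$X{\left(J,Q \right)} = -1 - Q^{2}$ ($X{\left(J,Q \right)} = -1 - Q Q = -1 - Q^{2}$)
$X{\left(19,V{\left(1,4 \right)} \right)} \left(U{\left(37 \right)} + 1022\right) = \left(-1 - 0^{2}\right) \left(\left(-1\right) 37 + 1022\right) = \left(-1 - 0\right) \left(-37 + 1022\right) = \left(-1 + 0\right) 985 = \left(-1\right) 985 = -985$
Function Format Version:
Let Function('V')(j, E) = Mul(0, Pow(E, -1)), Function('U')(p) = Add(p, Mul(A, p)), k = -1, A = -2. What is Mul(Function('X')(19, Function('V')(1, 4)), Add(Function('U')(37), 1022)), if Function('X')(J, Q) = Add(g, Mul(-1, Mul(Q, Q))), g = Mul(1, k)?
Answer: -985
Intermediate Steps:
Function('U')(p) = Mul(-1, p) (Function('U')(p) = Add(p, Mul(-2, p)) = Mul(-1, p))
Function('V')(j, E) = 0
g = -1 (g = Mul(1, -1) = -1)
Function('X')(J, Q) = Add(-1, Mul(-1, Pow(Q, 2))) (Function('X')(J, Q) = Add(-1, Mul(-1, Mul(Q, Q))) = Add(-1, Mul(-1, Pow(Q, 2))))
Mul(Function('X')(19, Function('V')(1, 4)), Add(Function('U')(37), 1022)) = Mul(Add(-1, Mul(-1, Pow(0, 2))), Add(Mul(-1, 37), 1022)) = Mul(Add(-1, Mul(-1, 0)), Add(-37, 1022)) = Mul(Add(-1, 0), 985) = Mul(-1, 985) = -985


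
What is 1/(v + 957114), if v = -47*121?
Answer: 1/951427 ≈ 1.0511e-6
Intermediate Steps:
v = -5687
1/(v + 957114) = 1/(-5687 + 957114) = 1/951427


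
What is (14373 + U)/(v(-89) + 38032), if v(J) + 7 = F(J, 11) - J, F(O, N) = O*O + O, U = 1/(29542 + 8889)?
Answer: 276184382/882875363 ≈ 0.31282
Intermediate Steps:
U = 1/38431 ≈ 2.6021e-5
F(O, N) = O + O² (F(O, N) = O² + O = O + O²)
v(J) = -7 - J + J*(1 + J) (v(J) = -7 + (J*(1 + J) - J) = -7 + (-J + J*(1 + J)) = -7 - J + J*(1 + J))
(14373 + U)/(v(-89) + 38032) = (14373 + 1/38431)/((-7 + (-89)²) + 38032) = 552368764/(38431*((-7 + 7921) + 38032)) = 552368764/(38431*(7914 + 38032)) = (552368764/38431)/45946 = (552368764/38431)*(1/45946) = 276184382/882875363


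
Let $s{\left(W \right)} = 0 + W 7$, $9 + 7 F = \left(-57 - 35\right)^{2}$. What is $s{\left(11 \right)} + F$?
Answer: $\frac{8994}{7} \approx 1284.9$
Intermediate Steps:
$F = \frac{8455}{7}$ ($F = - \frac{9}{7} + \frac{\left(-57 - 35\right)^{2}}{7} = - \frac{9}{7} + \frac{\left(-92\right)^{2}}{7} = - \frac{9}{7} + \frac{1}{7} \cdot 8464 = - \frac{9}{7} + \frac{8464}{7} = \frac{8455}{7} \approx 1207.9$)
$s{\left(W \right)} = 7 W$ ($s{\left(W \right)} = 0 + 7 W = 7 W$)
$s{\left(11 \right)} + F = 7 \cdot 11 + \frac{8455}{7} = 77 + \frac{8455}{7} = \frac{8994}{7}$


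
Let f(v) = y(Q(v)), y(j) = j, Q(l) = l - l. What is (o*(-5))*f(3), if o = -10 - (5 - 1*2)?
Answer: 0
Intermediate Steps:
Q(l) = 0
o = -13 (o = -10 - (5 - 2) = -10 - 1*3 = -10 - 3 = -13)
f(v) = 0
(o*(-5))*f(3) = -13*(-5)*0 = 65*0 = 0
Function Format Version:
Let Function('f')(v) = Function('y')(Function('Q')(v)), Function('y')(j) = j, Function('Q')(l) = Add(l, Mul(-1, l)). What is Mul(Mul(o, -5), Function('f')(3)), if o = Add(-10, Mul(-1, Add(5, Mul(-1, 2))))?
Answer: 0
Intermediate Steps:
Function('Q')(l) = 0
o = -13 (o = Add(-10, Mul(-1, Add(5, -2))) = Add(-10, Mul(-1, 3)) = Add(-10, -3) = -13)
Function('f')(v) = 0
Mul(Mul(o, -5), Function('f')(3)) = Mul(Mul(-13, -5), 0) = Mul(65, 0) = 0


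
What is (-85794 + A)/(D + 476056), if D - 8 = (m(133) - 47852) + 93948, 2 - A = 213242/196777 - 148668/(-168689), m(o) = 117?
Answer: -2847854770387350/17336522984218781 ≈ -0.16427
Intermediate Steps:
A = 1162207932/33194115353 (A = 2 - (213242/196777 - 148668/(-168689)) = 2 - (213242*(1/196777) - 148668*(-1/168689)) = 2 - (213242/196777 + 148668/168689) = 2 - 1*65226022774/33194115353 = 2 - 65226022774/33194115353 = 1162207932/33194115353 ≈ 0.035012)
D = 46221 (D = 8 + ((117 - 47852) + 93948) = 8 + (-47735 + 93948) = 8 + 46213 = 46221)
(-85794 + A)/(D + 476056) = (-85794 + 1162207932/33194115353)/(46221 + 476056) = -2847854770387350/33194115353/522277 = -2847854770387350/33194115353*1/522277 = -2847854770387350/17336522984218781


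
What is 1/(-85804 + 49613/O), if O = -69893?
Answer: -69893/5997148585 ≈ -1.1654e-5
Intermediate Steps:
1/(-85804 + 49613/O) = 1/(-85804 + 49613/(-69893)) = 1/(-85804 + 49613*(-1/69893)) = 1/(-85804 - 49613/69893) = 1/(-5997148585/69893) = -69893/5997148585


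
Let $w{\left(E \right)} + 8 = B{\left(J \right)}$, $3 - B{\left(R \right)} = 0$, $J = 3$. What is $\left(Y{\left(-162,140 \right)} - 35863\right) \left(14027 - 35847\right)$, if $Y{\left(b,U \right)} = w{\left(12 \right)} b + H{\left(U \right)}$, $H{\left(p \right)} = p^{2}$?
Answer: $337184460$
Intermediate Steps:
$B{\left(R \right)} = 3$ ($B{\left(R \right)} = 3 - 0 = 3 + 0 = 3$)
$w{\left(E \right)} = -5$ ($w{\left(E \right)} = -8 + 3 = -5$)
$Y{\left(b,U \right)} = U^{2} - 5 b$ ($Y{\left(b,U \right)} = - 5 b + U^{2} = U^{2} - 5 b$)
$\left(Y{\left(-162,140 \right)} - 35863\right) \left(14027 - 35847\right) = \left(\left(140^{2} - -810\right) - 35863\right) \left(14027 - 35847\right) = \left(\left(19600 + 810\right) - 35863\right) \left(-21820\right) = \left(20410 - 35863\right) \left(-21820\right) = \left(-15453\right) \left(-21820\right) = 337184460$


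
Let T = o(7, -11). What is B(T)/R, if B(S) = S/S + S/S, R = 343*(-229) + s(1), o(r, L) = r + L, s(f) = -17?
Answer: -1/39282 ≈ -2.5457e-5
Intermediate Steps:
o(r, L) = L + r
T = -4 (T = -11 + 7 = -4)
R = -78564 (R = 343*(-229) - 17 = -78547 - 17 = -78564)
B(S) = 2 (B(S) = 1 + 1 = 2)
B(T)/R = 2/(-78564) = 2*(-1/78564) = -1/39282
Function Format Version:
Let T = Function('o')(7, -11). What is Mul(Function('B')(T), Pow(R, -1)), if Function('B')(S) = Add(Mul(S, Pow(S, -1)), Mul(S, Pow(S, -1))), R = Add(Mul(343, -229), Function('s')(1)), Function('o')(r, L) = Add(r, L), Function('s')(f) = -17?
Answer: Rational(-1, 39282) ≈ -2.5457e-5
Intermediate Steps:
Function('o')(r, L) = Add(L, r)
T = -4 (T = Add(-11, 7) = -4)
R = -78564 (R = Add(Mul(343, -229), -17) = Add(-78547, -17) = -78564)
Function('B')(S) = 2 (Function('B')(S) = Add(1, 1) = 2)
Mul(Function('B')(T), Pow(R, -1)) = Mul(2, Pow(-78564, -1)) = Mul(2, Rational(-1, 78564)) = Rational(-1, 39282)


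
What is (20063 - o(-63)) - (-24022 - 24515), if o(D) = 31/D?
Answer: 4321831/63 ≈ 68601.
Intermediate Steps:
(20063 - o(-63)) - (-24022 - 24515) = (20063 - 31/(-63)) - (-24022 - 24515) = (20063 - 31*(-1)/63) - 1*(-48537) = (20063 - 1*(-31/63)) + 48537 = (20063 + 31/63) + 48537 = 1264000/63 + 48537 = 4321831/63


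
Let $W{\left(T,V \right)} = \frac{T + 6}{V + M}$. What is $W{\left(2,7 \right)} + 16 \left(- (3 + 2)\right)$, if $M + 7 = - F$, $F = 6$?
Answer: $- \frac{244}{3} \approx -81.333$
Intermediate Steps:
$M = -13$ ($M = -7 - 6 = -13$)
$W{\left(T,V \right)} = \frac{6 + T}{-13 + V}$ ($W{\left(T,V \right)} = \frac{T + 6}{V - 13} = \frac{6 + T}{-13 + V}$)
$W{\left(2,7 \right)} + 16 \left(- (3 + 2)\right) = \frac{6 + 2}{-13 + 7} + 16 \left(- (3 + 2)\right) = \frac{1}{-6} \cdot 8 + 16 \left(\left(-1\right) 5\right) = \left(- \frac{1}{6}\right) 8 + 16 \left(-5\right) = - \frac{4}{3} - 80 = - \frac{244}{3}$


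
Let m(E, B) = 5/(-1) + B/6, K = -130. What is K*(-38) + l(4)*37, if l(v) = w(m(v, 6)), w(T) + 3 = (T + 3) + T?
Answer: 4644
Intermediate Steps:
m(E, B) = -5 + B/6 (m(E, B) = 5*(-1) + B*(⅙) = -5 + B/6)
w(T) = 2*T (w(T) = -3 + ((T + 3) + T) = -3 + ((3 + T) + T) = -3 + (3 + 2*T) = 2*T)
l(v) = -8 (l(v) = 2*(-5 + (⅙)*6) = 2*(-5 + 1) = 2*(-4) = -8)
K*(-38) + l(4)*37 = -130*(-38) - 8*37 = 4940 - 296 = 4644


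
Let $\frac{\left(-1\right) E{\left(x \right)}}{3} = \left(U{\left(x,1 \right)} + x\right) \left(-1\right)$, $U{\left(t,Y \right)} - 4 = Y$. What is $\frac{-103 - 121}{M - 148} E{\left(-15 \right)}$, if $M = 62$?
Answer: $- \frac{3360}{43} \approx -78.14$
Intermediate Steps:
$U{\left(t,Y \right)} = 4 + Y$
$E{\left(x \right)} = 15 + 3 x$ ($E{\left(x \right)} = - 3 \left(\left(4 + 1\right) + x\right) \left(-1\right) = - 3 \left(5 + x\right) \left(-1\right) = - 3 \left(-5 - x\right) = 15 + 3 x$)
$\frac{-103 - 121}{M - 148} E{\left(-15 \right)} = \frac{-103 - 121}{62 - 148} \left(15 + 3 \left(-15\right)\right) = - \frac{224}{-86} \left(15 - 45\right) = \left(-224\right) \left(- \frac{1}{86}\right) \left(-30\right) = \frac{112}{43} \left(-30\right) = - \frac{3360}{43}$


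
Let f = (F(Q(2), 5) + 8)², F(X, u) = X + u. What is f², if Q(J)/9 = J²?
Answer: 5764801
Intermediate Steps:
Q(J) = 9*J²
f = 2401 (f = ((9*2² + 5) + 8)² = ((9*4 + 5) + 8)² = ((36 + 5) + 8)² = (41 + 8)² = 49² = 2401)
f² = 2401² = 5764801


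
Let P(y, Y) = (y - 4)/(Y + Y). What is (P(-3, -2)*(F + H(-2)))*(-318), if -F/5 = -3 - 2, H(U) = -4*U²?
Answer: -10017/2 ≈ -5008.5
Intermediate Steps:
P(y, Y) = (-4 + y)/(2*Y) (P(y, Y) = (-4 + y)/((2*Y)) = (-4 + y)*(1/(2*Y)) = (-4 + y)/(2*Y))
F = 25 (F = -5*(-3 - 2) = -5*(-5) = 25)
(P(-3, -2)*(F + H(-2)))*(-318) = (((½)*(-4 - 3)/(-2))*(25 - 4*(-2)²))*(-318) = (((½)*(-½)*(-7))*(25 - 4*4))*(-318) = (7*(25 - 16)/4)*(-318) = ((7/4)*9)*(-318) = (63/4)*(-318) = -10017/2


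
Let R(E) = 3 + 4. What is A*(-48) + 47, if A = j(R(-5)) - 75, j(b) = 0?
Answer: 3647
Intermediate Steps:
R(E) = 7
A = -75 (A = 0 - 75 = -75)
A*(-48) + 47 = -75*(-48) + 47 = 3600 + 47 = 3647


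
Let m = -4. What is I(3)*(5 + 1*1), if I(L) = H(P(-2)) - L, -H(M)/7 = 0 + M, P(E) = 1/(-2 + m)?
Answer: -11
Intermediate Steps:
P(E) = -⅙ (P(E) = 1/(-2 - 4) = 1/(-6) = -⅙)
H(M) = -7*M (H(M) = -7*(0 + M) = -7*M)
I(L) = 7/6 - L (I(L) = -7*(-⅙) - L = 7/6 - L)
I(3)*(5 + 1*1) = (7/6 - 1*3)*(5 + 1*1) = (7/6 - 3)*(5 + 1) = -11/6*6 = -11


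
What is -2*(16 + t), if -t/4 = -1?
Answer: -40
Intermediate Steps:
t = 4 (t = -4*(-1) = 4)
-2*(16 + t) = -2*(16 + 4) = -2*20 = -40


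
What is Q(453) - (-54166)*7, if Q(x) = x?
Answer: 379615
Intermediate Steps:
Q(453) - (-54166)*7 = 453 - (-54166)*7 = 453 - 1*(-379162) = 453 + 379162 = 379615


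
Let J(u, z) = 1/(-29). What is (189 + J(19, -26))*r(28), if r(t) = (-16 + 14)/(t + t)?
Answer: -1370/203 ≈ -6.7488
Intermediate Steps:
r(t) = -1/t (r(t) = -2*1/(2*t) = -1/t)
J(u, z) = -1/29
(189 + J(19, -26))*r(28) = (189 - 1/29)*(-1/28) = 5480*(-1*1/28)/29 = (5480/29)*(-1/28) = -1370/203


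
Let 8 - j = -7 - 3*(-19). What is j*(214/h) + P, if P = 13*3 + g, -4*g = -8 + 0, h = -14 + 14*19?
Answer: 16/3 ≈ 5.3333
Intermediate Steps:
h = 252 (h = -14 + 266 = 252)
g = 2 (g = -(-8 + 0)/4 = -¼*(-8) = 2)
P = 41 (P = 13*3 + 2 = 39 + 2 = 41)
j = -42 (j = 8 - (-7 - 3*(-19)) = 8 - (-7 + 57) = 8 - 1*50 = 8 - 50 = -42)
j*(214/h) + P = -8988/252 + 41 = -42*107/126 + 41 = -107/3 + 41 = 16/3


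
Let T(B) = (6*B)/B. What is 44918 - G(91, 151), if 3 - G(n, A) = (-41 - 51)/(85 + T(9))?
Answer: 4087173/91 ≈ 44914.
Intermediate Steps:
T(B) = 6
G(n, A) = 365/91 (G(n, A) = 3 - (-41 - 51)/(85 + 6) = 3 - (-92)/91 = 3 - 1*(-92/91) = 3 + 92/91 = 365/91)
44918 - G(91, 151) = 44918 - 1*365/91 = 44918 - 365/91 = 4087173/91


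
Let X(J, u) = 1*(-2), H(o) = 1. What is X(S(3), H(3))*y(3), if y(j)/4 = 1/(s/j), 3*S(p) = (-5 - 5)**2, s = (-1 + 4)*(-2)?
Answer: 4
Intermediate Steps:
s = -6 (s = 3*(-2) = -6)
S(p) = 100/3 (S(p) = (-5 - 5)**2/3 = (1/3)*(-10)**2 = (1/3)*100 = 100/3)
X(J, u) = -2
y(j) = -2*j/3 (y(j) = 4/((-6/j)) = 4*(-j/6) = -2*j/3)
X(S(3), H(3))*y(3) = -(-4)*3/3 = -2*(-2) = 4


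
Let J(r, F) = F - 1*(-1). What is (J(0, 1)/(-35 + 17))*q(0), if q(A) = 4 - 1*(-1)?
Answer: -5/9 ≈ -0.55556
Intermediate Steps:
J(r, F) = 1 + F (J(r, F) = F + 1 = 1 + F)
q(A) = 5 (q(A) = 4 + 1 = 5)
(J(0, 1)/(-35 + 17))*q(0) = ((1 + 1)/(-35 + 17))*5 = (2/(-18))*5 = (2*(-1/18))*5 = -1/9*5 = -5/9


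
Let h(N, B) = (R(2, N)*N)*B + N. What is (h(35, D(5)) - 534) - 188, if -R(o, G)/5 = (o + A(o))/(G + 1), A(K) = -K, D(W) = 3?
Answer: -687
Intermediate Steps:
R(o, G) = 0 (R(o, G) = -5*(o - o)/(G + 1) = -0/(1 + G) = -5*0 = 0)
h(N, B) = N (h(N, B) = (0*N)*B + N = 0*B + N = 0 + N = N)
(h(35, D(5)) - 534) - 188 = (35 - 534) - 188 = -499 - 188 = -687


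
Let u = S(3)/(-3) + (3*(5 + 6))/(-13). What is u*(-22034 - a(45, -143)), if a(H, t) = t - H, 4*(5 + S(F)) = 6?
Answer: 389587/13 ≈ 29968.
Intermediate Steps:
S(F) = -7/2 (S(F) = -5 + (¼)*6 = -5 + 3/2 = -7/2)
u = -107/78 (u = -7/2/(-3) + (3*(5 + 6))/(-13) = -7/2*(-⅓) + (3*11)*(-1/13) = 7/6 + 33*(-1/13) = 7/6 - 33/13 = -107/78 ≈ -1.3718)
u*(-22034 - a(45, -143)) = -107*(-22034 - (-143 - 1*45))/78 = -107*(-22034 - (-143 - 45))/78 = -107*(-22034 - 1*(-188))/78 = -107*(-22034 + 188)/78 = -107/78*(-21846) = 389587/13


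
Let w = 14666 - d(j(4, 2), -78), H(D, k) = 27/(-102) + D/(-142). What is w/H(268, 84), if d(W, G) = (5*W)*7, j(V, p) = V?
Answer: -35065764/5195 ≈ -6749.9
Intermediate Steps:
d(W, G) = 35*W
H(D, k) = -9/34 - D/142 (H(D, k) = 27*(-1/102) + D*(-1/142) = -9/34 - D/142)
w = 14526 (w = 14666 - 35*4 = 14666 - 1*140 = 14666 - 140 = 14526)
w/H(268, 84) = 14526/(-9/34 - 1/142*268) = 14526/(-9/34 - 134/71) = 14526/(-5195/2414) = 14526*(-2414/5195) = -35065764/5195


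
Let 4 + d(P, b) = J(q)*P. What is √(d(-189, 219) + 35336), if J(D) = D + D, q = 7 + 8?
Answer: √29662 ≈ 172.23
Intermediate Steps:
q = 15
J(D) = 2*D
d(P, b) = -4 + 30*P (d(P, b) = -4 + (2*15)*P = -4 + 30*P)
√(d(-189, 219) + 35336) = √((-4 + 30*(-189)) + 35336) = √((-4 - 5670) + 35336) = √(-5674 + 35336) = √29662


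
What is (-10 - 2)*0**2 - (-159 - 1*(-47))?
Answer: 112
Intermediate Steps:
(-10 - 2)*0**2 - (-159 - 1*(-47)) = -12*0 - (-159 + 47) = 0 - 1*(-112) = 0 + 112 = 112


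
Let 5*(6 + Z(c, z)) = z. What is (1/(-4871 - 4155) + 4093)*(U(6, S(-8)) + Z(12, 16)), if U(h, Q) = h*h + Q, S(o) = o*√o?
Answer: 3066303611/22565 - 295547336*I*√2/4513 ≈ 1.3589e+5 - 92614.0*I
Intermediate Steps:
S(o) = o^(3/2)
Z(c, z) = -6 + z/5
U(h, Q) = Q + h² (U(h, Q) = h² + Q = Q + h²)
(1/(-4871 - 4155) + 4093)*(U(6, S(-8)) + Z(12, 16)) = (1/(-4871 - 4155) + 4093)*(((-8)^(3/2) + 6²) + (-6 + (⅕)*16)) = (1/(-9026) + 4093)*((-16*I*√2 + 36) + (-6 + 16/5)) = (-1/9026 + 4093)*((36 - 16*I*√2) - 14/5) = 36943417*(166/5 - 16*I*√2)/9026 = 3066303611/22565 - 295547336*I*√2/4513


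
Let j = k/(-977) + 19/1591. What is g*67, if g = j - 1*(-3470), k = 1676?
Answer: 361206670579/1554407 ≈ 2.3238e+5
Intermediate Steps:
j = -2647953/1554407 (j = 1676/(-977) + 19/1591 = 1676*(-1/977) + 19*(1/1591) = -1676/977 + 19/1591 = -2647953/1554407 ≈ -1.7035)
g = 5391144337/1554407 (g = -2647953/1554407 - 1*(-3470) = -2647953/1554407 + 3470 = 5391144337/1554407 ≈ 3468.3)
g*67 = (5391144337/1554407)*67 = 361206670579/1554407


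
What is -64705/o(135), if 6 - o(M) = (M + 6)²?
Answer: 12941/3975 ≈ 3.2556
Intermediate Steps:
o(M) = 6 - (6 + M)² (o(M) = 6 - (M + 6)² = 6 - (6 + M)²)
-64705/o(135) = -64705/(6 - (6 + 135)²) = -64705/(6 - 1*141²) = -64705/(6 - 1*19881) = -64705/(6 - 19881) = -64705/(-19875) = -64705*(-1/19875) = 12941/3975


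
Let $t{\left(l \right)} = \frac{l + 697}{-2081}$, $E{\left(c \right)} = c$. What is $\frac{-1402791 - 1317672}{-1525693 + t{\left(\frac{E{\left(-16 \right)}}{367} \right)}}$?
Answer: $\frac{2077691045601}{1165213193594} \approx 1.7831$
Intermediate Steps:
$t{\left(l \right)} = - \frac{697}{2081} - \frac{l}{2081}$ ($t{\left(l \right)} = \left(697 + l\right) \left(- \frac{1}{2081}\right) = - \frac{697}{2081} - \frac{l}{2081}$)
$\frac{-1402791 - 1317672}{-1525693 + t{\left(\frac{E{\left(-16 \right)}}{367} \right)}} = \frac{-1402791 - 1317672}{-1525693 - \left(\frac{697}{2081} + \frac{\left(-16\right) \frac{1}{367}}{2081}\right)} = - \frac{2720463}{-1525693 - \left(\frac{697}{2081} + \frac{\left(-16\right) \frac{1}{367}}{2081}\right)} = - \frac{2720463}{-1525693 - \frac{255783}{763727}} = - \frac{2720463}{- \frac{1165213193594}{763727}} = \left(-2720463\right) \left(- \frac{763727}{1165213193594}\right) = \frac{2077691045601}{1165213193594}$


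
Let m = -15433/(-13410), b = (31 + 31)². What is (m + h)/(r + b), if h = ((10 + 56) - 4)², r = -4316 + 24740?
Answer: 51563473/325433880 ≈ 0.15845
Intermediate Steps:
r = 20424
b = 3844 (b = 62² = 3844)
m = 15433/13410 (m = -15433*(-1/13410) = 15433/13410 ≈ 1.1509)
h = 3844 (h = (66 - 4)² = 62² = 3844)
(m + h)/(r + b) = (15433/13410 + 3844)/(20424 + 3844) = (51563473/13410)/24268 = (51563473/13410)*(1/24268) = 51563473/325433880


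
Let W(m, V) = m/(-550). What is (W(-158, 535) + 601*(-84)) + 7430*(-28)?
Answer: -71094021/275 ≈ -2.5852e+5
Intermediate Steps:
W(m, V) = -m/550 (W(m, V) = m*(-1/550) = -m/550)
(W(-158, 535) + 601*(-84)) + 7430*(-28) = (-1/550*(-158) + 601*(-84)) + 7430*(-28) = (79/275 - 50484) - 208040 = -13883021/275 - 208040 = -71094021/275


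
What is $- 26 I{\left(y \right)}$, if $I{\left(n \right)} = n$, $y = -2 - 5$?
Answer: $182$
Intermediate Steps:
$y = -7$
$- 26 I{\left(y \right)} = \left(-26\right) \left(-7\right) = 182$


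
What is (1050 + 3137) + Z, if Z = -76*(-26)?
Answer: 6163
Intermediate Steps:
Z = 1976
(1050 + 3137) + Z = (1050 + 3137) + 1976 = 4187 + 1976 = 6163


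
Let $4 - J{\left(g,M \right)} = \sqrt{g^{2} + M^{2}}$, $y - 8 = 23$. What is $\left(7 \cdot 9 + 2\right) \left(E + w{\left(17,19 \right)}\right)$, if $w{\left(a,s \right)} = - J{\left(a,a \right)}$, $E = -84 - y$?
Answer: $-7735 + 1105 \sqrt{2} \approx -6172.3$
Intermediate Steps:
$y = 31$ ($y = 8 + 23 = 31$)
$E = -115$ ($E = -84 - 31 = -115$)
$J{\left(g,M \right)} = 4 - \sqrt{M^{2} + g^{2}}$ ($J{\left(g,M \right)} = 4 - \sqrt{g^{2} + M^{2}} = 4 - \sqrt{M^{2} + g^{2}}$)
$w{\left(a,s \right)} = -4 + \sqrt{2} \sqrt{a^{2}}$ ($w{\left(a,s \right)} = - (4 - \sqrt{a^{2} + a^{2}}) = - (4 - \sqrt{2 a^{2}}) = - (4 - \sqrt{2} \sqrt{a^{2}}) = -4 + \sqrt{2} \sqrt{a^{2}}$)
$\left(7 \cdot 9 + 2\right) \left(E + w{\left(17,19 \right)}\right) = \left(7 \cdot 9 + 2\right) \left(-115 - \left(4 - \sqrt{2} \sqrt{17^{2}}\right)\right) = \left(63 + 2\right) \left(-115 - \left(4 - \sqrt{2} \sqrt{289}\right)\right) = 65 \left(-115 - \left(4 - \sqrt{2} \cdot 17\right)\right) = 65 \left(-115 - \left(4 - 17 \sqrt{2}\right)\right) = 65 \left(-119 + 17 \sqrt{2}\right) = -7735 + 1105 \sqrt{2}$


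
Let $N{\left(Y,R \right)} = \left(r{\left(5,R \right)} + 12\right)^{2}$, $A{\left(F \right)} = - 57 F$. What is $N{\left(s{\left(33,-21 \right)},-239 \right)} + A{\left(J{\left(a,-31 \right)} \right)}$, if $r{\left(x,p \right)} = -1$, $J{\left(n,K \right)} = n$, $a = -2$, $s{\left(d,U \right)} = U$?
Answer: $235$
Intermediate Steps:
$N{\left(Y,R \right)} = 121$ ($N{\left(Y,R \right)} = \left(-1 + 12\right)^{2} = 11^{2} = 121$)
$N{\left(s{\left(33,-21 \right)},-239 \right)} + A{\left(J{\left(a,-31 \right)} \right)} = 121 - -114 = 121 + 114 = 235$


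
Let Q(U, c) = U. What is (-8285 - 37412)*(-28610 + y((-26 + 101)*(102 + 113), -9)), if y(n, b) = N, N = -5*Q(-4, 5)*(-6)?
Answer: 1312874810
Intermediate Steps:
N = -120 (N = -5*(-4)*(-6) = 20*(-6) = -120)
y(n, b) = -120
(-8285 - 37412)*(-28610 + y((-26 + 101)*(102 + 113), -9)) = (-8285 - 37412)*(-28610 - 120) = -45697*(-28730) = 1312874810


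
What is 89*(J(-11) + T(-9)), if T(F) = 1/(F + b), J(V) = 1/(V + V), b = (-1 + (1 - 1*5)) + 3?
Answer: -267/22 ≈ -12.136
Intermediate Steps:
b = -2 (b = (-1 + (1 - 5)) + 3 = (-1 - 4) + 3 = -5 + 3 = -2)
J(V) = 1/(2*V)
T(F) = 1/(-2 + F) (T(F) = 1/(F - 2) = 1/(-2 + F))
89*(J(-11) + T(-9)) = 89*((½)/(-11) + 1/(-2 - 9)) = 89*((½)*(-1/11) + 1/(-11)) = 89*(-1/22 - 1/11) = 89*(-3/22) = -267/22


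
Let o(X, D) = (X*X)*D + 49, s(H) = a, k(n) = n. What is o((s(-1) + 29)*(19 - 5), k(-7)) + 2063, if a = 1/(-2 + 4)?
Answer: -1191871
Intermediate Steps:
a = ½ (a = 1/2 = ½ ≈ 0.50000)
s(H) = ½
o(X, D) = 49 + D*X² (o(X, D) = X²*D + 49 = D*X² + 49 = 49 + D*X²)
o((s(-1) + 29)*(19 - 5), k(-7)) + 2063 = (49 - 7*(½ + 29)²*(19 - 5)²) + 2063 = (49 - 7*((59/2)*14)²) + 2063 = (49 - 7*413²) + 2063 = (49 - 7*170569) + 2063 = (49 - 1193983) + 2063 = -1193934 + 2063 = -1191871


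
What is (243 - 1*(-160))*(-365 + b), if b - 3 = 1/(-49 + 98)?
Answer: -7148011/49 ≈ -1.4588e+5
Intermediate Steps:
b = 148/49 (b = 3 + 1/(-49 + 98) = 3 + 1/49 = 148/49 ≈ 3.0204)
(243 - 1*(-160))*(-365 + b) = (243 - 1*(-160))*(-365 + 148/49) = (243 + 160)*(-17737/49) = 403*(-17737/49) = -7148011/49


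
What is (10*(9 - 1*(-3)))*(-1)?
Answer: -120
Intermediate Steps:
(10*(9 - 1*(-3)))*(-1) = (10*(9 + 3))*(-1) = (10*12)*(-1) = 120*(-1) = -120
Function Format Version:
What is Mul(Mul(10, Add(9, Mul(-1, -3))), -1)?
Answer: -120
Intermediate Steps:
Mul(Mul(10, Add(9, Mul(-1, -3))), -1) = Mul(Mul(10, Add(9, 3)), -1) = Mul(Mul(10, 12), -1) = Mul(120, -1) = -120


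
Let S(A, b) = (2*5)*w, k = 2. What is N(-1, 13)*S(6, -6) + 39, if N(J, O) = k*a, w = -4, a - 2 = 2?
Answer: -281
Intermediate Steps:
a = 4 (a = 2 + 2 = 4)
S(A, b) = -40 (S(A, b) = (2*5)*(-4) = 10*(-4) = -40)
N(J, O) = 8 (N(J, O) = 2*4 = 8)
N(-1, 13)*S(6, -6) + 39 = 8*(-40) + 39 = -320 + 39 = -281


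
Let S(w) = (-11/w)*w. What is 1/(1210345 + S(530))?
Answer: 1/1210334 ≈ 8.2622e-7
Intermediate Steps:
S(w) = -11
1/(1210345 + S(530)) = 1/(1210345 - 11) = 1/1210334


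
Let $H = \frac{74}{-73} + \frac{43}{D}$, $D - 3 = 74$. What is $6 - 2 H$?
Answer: $\frac{38844}{5621} \approx 6.9105$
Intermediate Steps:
$D = 77$ ($D = 3 + 74 = 77$)
$H = - \frac{2559}{5621}$ ($H = \frac{74}{-73} + \frac{43}{77} = 74 \left(- \frac{1}{73}\right) + 43 \cdot \frac{1}{77} = - \frac{74}{73} + \frac{43}{77} = - \frac{2559}{5621} \approx -0.45526$)
$6 - 2 H = 6 - - \frac{5118}{5621} = 6 + \frac{5118}{5621} = \frac{38844}{5621}$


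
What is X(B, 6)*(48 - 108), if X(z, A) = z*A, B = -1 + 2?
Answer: -360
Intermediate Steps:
B = 1
X(z, A) = A*z
X(B, 6)*(48 - 108) = (6*1)*(48 - 108) = 6*(-60) = -360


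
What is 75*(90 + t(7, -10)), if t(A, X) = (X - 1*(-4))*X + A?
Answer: 11775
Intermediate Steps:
t(A, X) = A + X*(4 + X) (t(A, X) = (X + 4)*X + A = (4 + X)*X + A = X*(4 + X) + A = A + X*(4 + X))
75*(90 + t(7, -10)) = 75*(90 + (7 + (-10)² + 4*(-10))) = 75*(90 + (7 + 100 - 40)) = 75*(90 + 67) = 75*157 = 11775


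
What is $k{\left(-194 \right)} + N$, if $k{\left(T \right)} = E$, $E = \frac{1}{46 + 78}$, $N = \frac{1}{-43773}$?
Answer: $\frac{43649}{5427852} \approx 0.0080417$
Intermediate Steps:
$N = - \frac{1}{43773} \approx -2.2845 \cdot 10^{-5}$
$E = \frac{1}{124} \approx 0.0080645$
$k{\left(T \right)} = \frac{1}{124}$
$k{\left(-194 \right)} + N = \frac{1}{124} - \frac{1}{43773} = \frac{43649}{5427852}$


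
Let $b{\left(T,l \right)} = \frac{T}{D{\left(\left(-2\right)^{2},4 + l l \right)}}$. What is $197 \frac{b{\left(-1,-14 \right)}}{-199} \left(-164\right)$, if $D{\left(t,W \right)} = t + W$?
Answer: $- \frac{8077}{10149} \approx -0.79584$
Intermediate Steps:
$D{\left(t,W \right)} = W + t$
$b{\left(T,l \right)} = \frac{T}{8 + l^{2}}$ ($b{\left(T,l \right)} = \frac{T}{\left(4 + l l\right) + \left(-2\right)^{2}} = \frac{T}{\left(4 + l^{2}\right) + 4} = \frac{T}{8 + l^{2}}$)
$197 \frac{b{\left(-1,-14 \right)}}{-199} \left(-164\right) = 197 \frac{\left(-1\right) \frac{1}{8 + \left(-14\right)^{2}}}{-199} \left(-164\right) = 197 - \frac{1}{8 + 196} \left(- \frac{1}{199}\right) \left(-164\right) = 197 - \frac{1}{204} \left(- \frac{1}{199}\right) \left(-164\right) = 197 \left(-1\right) \frac{1}{204} \left(- \frac{1}{199}\right) \left(-164\right) = 197 \left(\left(- \frac{1}{204}\right) \left(- \frac{1}{199}\right)\right) \left(-164\right) = 197 \cdot \frac{1}{40596} \left(-164\right) = \frac{197}{40596} \left(-164\right) = - \frac{8077}{10149}$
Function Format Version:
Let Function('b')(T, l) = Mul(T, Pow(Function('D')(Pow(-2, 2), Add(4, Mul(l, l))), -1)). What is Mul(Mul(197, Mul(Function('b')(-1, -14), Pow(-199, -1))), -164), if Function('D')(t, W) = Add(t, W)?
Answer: Rational(-8077, 10149) ≈ -0.79584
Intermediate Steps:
Function('D')(t, W) = Add(W, t)
Function('b')(T, l) = Mul(T, Pow(Add(8, Pow(l, 2)), -1)) (Function('b')(T, l) = Mul(T, Pow(Add(Add(4, Mul(l, l)), Pow(-2, 2)), -1)) = Mul(T, Pow(Add(Add(4, Pow(l, 2)), 4), -1)) = Mul(T, Pow(Add(8, Pow(l, 2)), -1)))
Mul(Mul(197, Mul(Function('b')(-1, -14), Pow(-199, -1))), -164) = Mul(Mul(197, Mul(Mul(-1, Pow(Add(8, Pow(-14, 2)), -1)), Pow(-199, -1))), -164) = Mul(Mul(197, Mul(Mul(-1, Pow(Add(8, 196), -1)), Rational(-1, 199))), -164) = Mul(Mul(197, Mul(Mul(-1, Pow(204, -1)), Rational(-1, 199))), -164) = Mul(Mul(197, Mul(Mul(-1, Rational(1, 204)), Rational(-1, 199))), -164) = Mul(Mul(197, Mul(Rational(-1, 204), Rational(-1, 199))), -164) = Mul(Mul(197, Rational(1, 40596)), -164) = Mul(Rational(197, 40596), -164) = Rational(-8077, 10149)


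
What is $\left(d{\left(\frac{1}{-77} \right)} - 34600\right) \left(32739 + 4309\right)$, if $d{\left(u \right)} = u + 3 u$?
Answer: $- \frac{8973039072}{7} \approx -1.2819 \cdot 10^{9}$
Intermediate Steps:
$d{\left(u \right)} = 4 u$
$\left(d{\left(\frac{1}{-77} \right)} - 34600\right) \left(32739 + 4309\right) = \left(\frac{4}{-77} - 34600\right) \left(32739 + 4309\right) = \left(4 \left(- \frac{1}{77}\right) - 34600\right) 37048 = \left(- \frac{4}{77} - 34600\right) 37048 = \left(- \frac{2664204}{77}\right) 37048 = - \frac{8973039072}{7}$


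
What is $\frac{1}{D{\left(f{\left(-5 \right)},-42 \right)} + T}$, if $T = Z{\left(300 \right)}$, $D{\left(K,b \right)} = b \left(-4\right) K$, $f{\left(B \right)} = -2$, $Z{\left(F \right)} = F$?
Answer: $- \frac{1}{36} \approx -0.027778$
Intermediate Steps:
$D{\left(K,b \right)} = - 4 K b$ ($D{\left(K,b \right)} = - 4 b K = - 4 K b$)
$T = 300$
$\frac{1}{D{\left(f{\left(-5 \right)},-42 \right)} + T} = \frac{1}{\left(-4\right) \left(-2\right) \left(-42\right) + 300} = \frac{1}{-336 + 300} = \frac{1}{-36} = - \frac{1}{36}$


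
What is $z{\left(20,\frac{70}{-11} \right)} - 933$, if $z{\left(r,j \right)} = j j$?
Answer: $- \frac{107993}{121} \approx -892.5$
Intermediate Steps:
$z{\left(r,j \right)} = j^{2}$
$z{\left(20,\frac{70}{-11} \right)} - 933 = \left(\frac{70}{-11}\right)^{2} - 933 = \left(70 \left(- \frac{1}{11}\right)\right)^{2} - 933 = \left(- \frac{70}{11}\right)^{2} - 933 = \frac{4900}{121} - 933 = - \frac{107993}{121}$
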